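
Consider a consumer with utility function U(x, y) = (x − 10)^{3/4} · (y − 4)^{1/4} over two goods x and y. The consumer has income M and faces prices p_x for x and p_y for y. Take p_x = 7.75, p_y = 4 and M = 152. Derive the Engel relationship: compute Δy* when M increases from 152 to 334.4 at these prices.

Δy* = 11.4

MRS = 3·(y−4)/(x−10). Tangency with p_x/p_y gives y−4 = (1/3)·(p_x/p_y)·(x−10).
After buying the subsistence bundle (10, 4), a share 0.75 of the remaining income goes to x: x* = 10 + 0.75·(M − 10p_x − 4p_y)/p_x.
Discretionary income = 152 − 10·7.75 − 4·4 = 58.5; y* = 4 + 0.25·58.5/4 = 7.6562.
At M' = 334.4: y* = 19.0562. Change: 19.0562 − 7.6562 = 11.4.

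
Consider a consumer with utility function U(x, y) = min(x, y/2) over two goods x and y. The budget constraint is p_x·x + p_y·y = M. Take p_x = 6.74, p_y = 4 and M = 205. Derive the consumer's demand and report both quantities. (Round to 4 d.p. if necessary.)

x* = 13.9077, y* = 27.8155

With perfect complements, no substitution: consume in ratio x:y = 1:2.
Budget: p_x·x + p_y·2·x = M, so (p_x + 2·p_y)·x = M.
Demand: x*(p_x,p_y,M) = M/(p_x + 2·p_y), y* = 2·M/(p_x + 2·p_y).
Here 6.74 + 2·4 = 14.74, giving x* = 13.9077 and y* = 27.8155.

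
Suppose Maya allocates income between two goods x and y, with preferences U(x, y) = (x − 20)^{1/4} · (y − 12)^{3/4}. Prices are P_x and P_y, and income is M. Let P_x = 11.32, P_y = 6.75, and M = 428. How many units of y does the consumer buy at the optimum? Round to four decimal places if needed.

y* = 25.4

Discretionary income = 428 − 20·11.32 − 12·6.75 = 120.6; y* = 12 + 0.75·120.6/6.75 = 25.4.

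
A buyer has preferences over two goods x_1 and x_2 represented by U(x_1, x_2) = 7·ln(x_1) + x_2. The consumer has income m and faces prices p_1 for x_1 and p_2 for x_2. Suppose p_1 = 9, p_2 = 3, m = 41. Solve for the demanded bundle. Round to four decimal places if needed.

Set MRS = p_1/p_2: (7/x_1)/1 = p_1/p_2.
So x_1*(p_1,p_2) = 7·p_2/p_1, independent of income; and x_2* = (m − 7·p_2)/p_2.
At the given prices: x_1* = 7·3/9 = 2.3333, and x_2* = 6.6667.

x_1* = 2.3333, x_2* = 6.6667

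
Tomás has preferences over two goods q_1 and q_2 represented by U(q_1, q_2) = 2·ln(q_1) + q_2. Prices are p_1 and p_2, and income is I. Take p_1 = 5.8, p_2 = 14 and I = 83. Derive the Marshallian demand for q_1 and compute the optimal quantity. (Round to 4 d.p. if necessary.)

q_1* = 4.8276

At the given prices: q_1* = 2·14/5.8 = 4.8276.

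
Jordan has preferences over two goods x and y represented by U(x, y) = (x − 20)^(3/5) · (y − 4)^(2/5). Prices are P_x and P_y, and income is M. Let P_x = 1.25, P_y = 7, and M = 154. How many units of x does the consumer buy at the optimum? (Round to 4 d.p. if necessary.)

x* = 68.48

This is Cobb-Douglas in (x−20, y−4): tangency gives 0.6·P_y·(y−4) = 0.4·P_x·(x−20).
Substituting into the budget: x* = 20 + 0.6·(M − 20·P_x − 4·P_y)/P_x, and y* = 4 + 0.4·(…)/P_y.
Discretionary income = 154 − 20·1.25 − 4·7 = 101; x* = 20 + 0.6·101/1.25 = 68.48.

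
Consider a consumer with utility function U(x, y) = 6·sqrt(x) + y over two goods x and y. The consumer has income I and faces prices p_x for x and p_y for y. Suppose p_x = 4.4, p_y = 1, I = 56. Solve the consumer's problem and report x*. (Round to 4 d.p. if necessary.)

x* = 0.4649

Set MRS = p_x/p_y: 3·x^(−1/2) = p_x/p_y.
Thus x* = (3·p_y/p_x)² — independent of I — with the rest of income spent on y.
Plugging in: x* = (3·1/4.4)² = 0.4649.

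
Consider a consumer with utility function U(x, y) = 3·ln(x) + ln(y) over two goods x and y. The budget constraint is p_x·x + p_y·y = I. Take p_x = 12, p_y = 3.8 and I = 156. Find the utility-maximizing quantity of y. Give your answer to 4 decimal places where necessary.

MU_x/MU_y = (3·y)/(x); tangency sets this equal to p_x/p_y.
Rearranging, p_y·y = (1/3)·p_x·x. Substituting into the budget gives p_x·x·(1 + (1/3)) = I.
Demand: x*(p_x,p_y,I) = 0.75·I/p_x and y* = 0.25·I/p_y.
At p_x=12, p_y=3.8, I=156: y* = 0.25·156/3.8 = 10.2632.

y* = 10.2632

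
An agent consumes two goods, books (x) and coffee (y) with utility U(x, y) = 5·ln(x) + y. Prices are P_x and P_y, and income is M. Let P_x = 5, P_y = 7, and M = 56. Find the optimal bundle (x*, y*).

x* = 7, y* = 3

So x*(P_x,P_y) = 5·P_y/P_x, independent of income; and y* = (M − 5·P_y)/P_y.
At the given prices: x* = 5·7/5 = 7, and y* = 3.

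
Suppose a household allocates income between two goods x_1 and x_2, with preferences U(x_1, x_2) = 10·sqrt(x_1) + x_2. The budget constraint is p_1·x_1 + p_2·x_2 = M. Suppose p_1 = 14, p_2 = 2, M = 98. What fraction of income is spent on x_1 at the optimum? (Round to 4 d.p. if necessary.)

Utility is quasi-linear in x_2; the FOC for x_1 is 5/√x_1 = p_1/p_2.
Thus x_1* = (5·p_2/p_1)² — independent of M — with the rest of income spent on x_2.
Plugging in: x_1* = (5·2/14)² = 0.5102, x_2* = 45.4286.
Expenditure on x_1: 14·0.5102 = 7.1429; share = 0.0729.

share on x_1 = 0.0729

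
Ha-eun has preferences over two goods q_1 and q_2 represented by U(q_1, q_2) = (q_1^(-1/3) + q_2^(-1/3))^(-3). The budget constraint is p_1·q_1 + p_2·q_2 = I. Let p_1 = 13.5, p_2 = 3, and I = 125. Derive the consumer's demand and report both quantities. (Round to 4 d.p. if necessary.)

q_1* = 5.4899, q_2* = 16.962

With the ratio pinned down, the budget gives q_1* = I/(p_1 + p_2·(q_2/q_1)) and q_2* = (q_2/q_1)·q_1*.
Numerically q_2/q_1 = 3.089651, so q_1* = 125/(13.5 + 3·3.089651) = 5.4899 and q_2* = 3.089651·5.4899 = 16.962.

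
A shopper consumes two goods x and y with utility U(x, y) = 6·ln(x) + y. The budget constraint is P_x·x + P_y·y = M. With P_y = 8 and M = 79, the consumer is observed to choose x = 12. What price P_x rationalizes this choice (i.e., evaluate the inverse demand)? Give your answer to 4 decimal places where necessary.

Set MRS = P_x/P_y: (6/x)/1 = P_x/P_y.
So x*(P_x,P_y) = 6·P_y/P_x, independent of income; and y* = (M − 6·P_y)/P_y.
Set x* = 12 in the demand function and solve for P_x: P_x = 4.

P_x = 4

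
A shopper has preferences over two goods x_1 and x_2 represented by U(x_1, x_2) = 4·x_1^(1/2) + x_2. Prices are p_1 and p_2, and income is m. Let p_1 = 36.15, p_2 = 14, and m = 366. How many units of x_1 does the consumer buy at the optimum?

x_1* = 0.5999

MU_x_1 = 2/√x_1, MU_x_2 = 1. Tangency: 2/√x_1 = p_1/p_2.
Solve: √x_1 = 2·p_2/p_1, so x_1*(p_1,p_2) = (2·p_2/p_1)², and x_2* = (m − p_1·x_1*)/p_2.
Plugging in: x_1* = (2·14/36.15)² = 0.5999.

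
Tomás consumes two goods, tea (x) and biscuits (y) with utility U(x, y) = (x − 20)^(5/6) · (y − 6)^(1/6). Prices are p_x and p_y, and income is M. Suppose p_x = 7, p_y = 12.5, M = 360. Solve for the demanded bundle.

x* = 37.2619, y* = 7.9333

Let x' = x−20, y' = y−6. MRS = 5·y'/x' = p_x/p_y.
Substituting into the budget: x* = 20 + 5/6·(M − 20·p_x − 6·p_y)/p_x, and y* = 6 + 1/6·(…)/p_y.
Discretionary income = 360 − 20·7 − 6·12.5 = 145; x* = 20 + 5/6·145/7 = 37.2619; y* = 6 + 1/6·145/12.5 = 7.9333.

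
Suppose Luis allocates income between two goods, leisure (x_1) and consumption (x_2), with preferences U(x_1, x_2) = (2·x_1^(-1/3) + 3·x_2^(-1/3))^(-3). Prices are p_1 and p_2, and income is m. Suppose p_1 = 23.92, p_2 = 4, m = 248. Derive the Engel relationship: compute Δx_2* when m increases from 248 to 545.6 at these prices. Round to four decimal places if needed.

With the ratio pinned down, the budget gives x_1* = m/(p_1 + p_2·(x_2/x_1)) and x_2* = (x_2/x_1)·x_1*.
Numerically x_2/x_1 = 5.183157, so x_1* = 248/(23.92 + 4·5.183157) = 5.554 and x_2* = 5.183157·5.554 = 28.7872.
At m' = 545.6: x_2* = 63.3318. Change: 63.3318 − 28.7872 = 34.5446.

Δx_2* = 34.5446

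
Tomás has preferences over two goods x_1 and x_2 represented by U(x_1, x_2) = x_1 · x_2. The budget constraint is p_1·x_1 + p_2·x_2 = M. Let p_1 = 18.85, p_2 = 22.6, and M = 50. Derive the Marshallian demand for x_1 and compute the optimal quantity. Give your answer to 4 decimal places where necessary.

x_1* = 1.3263

MU_x_1/MU_x_2 = (x_2)/(x_1); tangency sets this equal to p_1/p_2.
So p_2·x_2 = p_1·x_1; combined with the budget, a share 0.5 of income goes to x_1.
Demand: x_1*(p_1,p_2,M) = 0.5·M/p_1 and x_2* = 0.5·M/p_2.
At p_1=18.85, p_2=22.6, M=50: x_1* = 0.5·50/18.85 = 1.3263.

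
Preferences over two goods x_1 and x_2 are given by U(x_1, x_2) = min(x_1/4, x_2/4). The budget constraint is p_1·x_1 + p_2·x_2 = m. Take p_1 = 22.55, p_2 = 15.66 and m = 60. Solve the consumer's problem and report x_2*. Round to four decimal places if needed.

x_2* = 1.5703

Leontief preferences: the optimum is at the kink where x_1/4 = x_2/4, i.e. x_2 = x_1.
Budget: p_1·x_1 + p_2·x_1 = m, so (4·p_1 + 4·p_2)·x_1 = 4·m.
Demand: x_1*(p_1,p_2,m) = 4·m/(4·p_1 + 4·p_2), x_2* = 4·m/(4·p_1 + 4·p_2).
Here 4·22.55 + 4·15.66 = 152.84, giving x_2* = 1.5703.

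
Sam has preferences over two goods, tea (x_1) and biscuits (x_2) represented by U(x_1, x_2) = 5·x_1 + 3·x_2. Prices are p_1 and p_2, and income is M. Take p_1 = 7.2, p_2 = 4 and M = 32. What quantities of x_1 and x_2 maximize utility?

x_1* = 0, x_2* = 8

Linear utility — the consumer picks whichever good has higher MU/price: 5/7.2 = 0.6944 vs 3/4 = 0.75.
x_2 gives more utility per dollar, so spend all income on x_2: x_2* = M/p_2, x_1* = 0.
Numerically: x_1* = 0, x_2* = 8.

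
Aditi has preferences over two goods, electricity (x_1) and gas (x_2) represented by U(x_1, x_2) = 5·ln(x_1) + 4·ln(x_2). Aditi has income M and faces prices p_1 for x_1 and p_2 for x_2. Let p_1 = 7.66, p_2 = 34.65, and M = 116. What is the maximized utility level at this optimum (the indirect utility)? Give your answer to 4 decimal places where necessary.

MU_x_1/MU_x_2 = (5·x_2)/(4·x_1); tangency sets this equal to p_1/p_2.
Rearranging, p_2·x_2 = (4/5)·p_1·x_1. Substituting into the budget gives p_1·x_1·(1 + (4/5)) = M.
Demand: x_1*(p_1,p_2,M) = 5/9·M/p_1 and x_2* = 4/9·M/p_2.
At p_1=7.66, p_2=34.65, M=116: x_1* = 5/9·116/7.66 = 8.4131, x_2* = 1.4879.
Utility at the optimum: U(8.4131, 1.4879) = 12.2384.

V = 12.2384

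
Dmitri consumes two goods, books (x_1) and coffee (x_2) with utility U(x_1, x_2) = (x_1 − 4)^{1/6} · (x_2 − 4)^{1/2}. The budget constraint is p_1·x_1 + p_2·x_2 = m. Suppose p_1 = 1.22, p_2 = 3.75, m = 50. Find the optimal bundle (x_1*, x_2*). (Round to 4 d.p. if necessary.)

x_1* = 10.1721, x_2* = 10.024

Let x_1' = x_1−4, x_2' = x_2−4. MRS = (1/3)·x_2'/x_1' = p_1/p_2.
After buying the subsistence bundle (4, 4), a share 0.25 of the remaining income goes to x_1: x_1* = 4 + 0.25·(m − 4p_1 − 4p_2)/p_1.
Discretionary income = 50 − 4·1.22 − 4·3.75 = 30.12; x_1* = 4 + 0.25·30.12/1.22 = 10.1721; x_2* = 4 + 0.75·30.12/3.75 = 10.024.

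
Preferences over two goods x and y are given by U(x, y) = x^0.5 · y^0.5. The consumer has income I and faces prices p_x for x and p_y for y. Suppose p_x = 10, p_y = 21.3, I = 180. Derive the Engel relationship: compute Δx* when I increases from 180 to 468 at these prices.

Δx* = 14.4

MU_x/MU_y = (0.5·y)/(0.5·x); tangency sets this equal to p_x/p_y.
Rearranging, p_y·y = p_x·x. Substituting into the budget gives p_x·x·(1 + 1) = I.
Demand: x*(p_x,p_y,I) = 0.5·I/p_x and y* = 0.5·I/p_y.
At p_x=10, p_y=21.3, I=180: x* = 0.5·180/10 = 9.
At I' = 468: x* = 23.4. Change: 23.4 − 9 = 14.4.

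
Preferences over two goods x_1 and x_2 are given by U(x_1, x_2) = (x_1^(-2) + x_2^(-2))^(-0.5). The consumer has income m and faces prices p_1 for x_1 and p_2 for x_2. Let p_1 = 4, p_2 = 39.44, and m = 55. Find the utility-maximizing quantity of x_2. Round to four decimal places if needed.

MU_x_1 ∝ x_1^(-3), MU_x_2 ∝ x_2^(-3), so MRS = (x_2/x_1)^(3) = p_1/p_2.
Hence x_2/x_1 = (p_1/p_2)^(1/(3)), i.e. raised to the 1/3 power.
With the ratio pinned down, the budget gives x_1* = m/(p_1 + p_2·(x_2/x_1)) and x_2* = (x_2/x_1)·x_1*.
Numerically x_2/x_1 = 0.466345, so x_1* = 55/(4 + 39.44·0.466345) = 2.4562 and x_2* = 0.466345·2.4562 = 1.1454.

x_2* = 1.1454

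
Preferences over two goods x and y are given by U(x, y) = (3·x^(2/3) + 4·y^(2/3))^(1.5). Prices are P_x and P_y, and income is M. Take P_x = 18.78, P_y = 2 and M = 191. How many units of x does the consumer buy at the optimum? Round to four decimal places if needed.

x* = 0.0484

MU_x ∝ 3·x^(-1/3), MU_y ∝ 4·y^(-1/3), so MRS = (3/4)·(y/x)^(1/3) = P_x/P_y.
Hence y/x = ((4/3)·P_x/P_y)^(1/(1/3)), i.e. raised to the 3 power.
With the ratio pinned down, the budget gives x* = M/(P_x + P_y·(y/x)) and y* = (y/x)·x*.
Numerically y/x = 1962.515008, so x* = 191/(18.78 + 2·1962.515008) = 0.0484.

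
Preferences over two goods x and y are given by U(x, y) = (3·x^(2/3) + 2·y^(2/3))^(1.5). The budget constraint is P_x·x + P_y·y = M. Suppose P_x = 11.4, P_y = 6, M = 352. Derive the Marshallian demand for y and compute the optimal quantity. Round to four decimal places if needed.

y* = 30.3202

Numerically y/x = 2.032296, so x* = 352/(11.4 + 6·2.032296) = 14.9192 and y* = 2.032296·14.9192 = 30.3202.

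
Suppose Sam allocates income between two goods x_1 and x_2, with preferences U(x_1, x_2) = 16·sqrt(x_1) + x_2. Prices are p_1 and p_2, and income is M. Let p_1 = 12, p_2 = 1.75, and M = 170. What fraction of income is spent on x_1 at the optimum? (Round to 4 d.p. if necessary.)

share on x_1 = 0.0961

Utility is quasi-linear in x_2; the FOC for x_1 is 8/√x_1 = p_1/p_2.
Solve: √x_1 = 8·p_2/p_1, so x_1*(p_1,p_2) = (8·p_2/p_1)², and x_2* = (M − p_1·x_1*)/p_2.
Plugging in: x_1* = (8·1.75/12)² = 1.3611, x_2* = 87.8095.
Expenditure on x_1: 12·1.3611 = 16.3333; share = 0.0961.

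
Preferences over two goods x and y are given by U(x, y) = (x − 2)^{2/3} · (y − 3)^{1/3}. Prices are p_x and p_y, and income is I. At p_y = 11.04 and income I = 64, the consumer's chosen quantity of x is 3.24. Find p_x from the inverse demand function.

p_x = 8

This is Cobb-Douglas in (x−2, y−3): tangency gives 2/3·p_y·(y−3) = 1/3·p_x·(x−2).
After buying the subsistence bundle (2, 3), a share 2/3 of the remaining income goes to x: x* = 2 + 2/3·(I − 2p_x − 3p_y)/p_x.
Set x* = 3.24 in the demand function and solve for p_x: p_x = 8.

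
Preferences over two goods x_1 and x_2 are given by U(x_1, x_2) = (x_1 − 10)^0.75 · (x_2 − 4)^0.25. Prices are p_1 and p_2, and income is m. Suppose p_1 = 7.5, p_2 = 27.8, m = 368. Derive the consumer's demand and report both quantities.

x_1* = 28.18, x_2* = 5.6349

Let x_1' = x_1−10, x_2' = x_2−4. MRS = 3·x_2'/x_1' = p_1/p_2.
After buying the subsistence bundle (10, 4), a share 0.75 of the remaining income goes to x_1: x_1* = 10 + 0.75·(m − 10p_1 − 4p_2)/p_1.
Discretionary income = 368 − 10·7.5 − 4·27.8 = 181.8; x_1* = 10 + 0.75·181.8/7.5 = 28.18; x_2* = 4 + 0.25·181.8/27.8 = 5.6349.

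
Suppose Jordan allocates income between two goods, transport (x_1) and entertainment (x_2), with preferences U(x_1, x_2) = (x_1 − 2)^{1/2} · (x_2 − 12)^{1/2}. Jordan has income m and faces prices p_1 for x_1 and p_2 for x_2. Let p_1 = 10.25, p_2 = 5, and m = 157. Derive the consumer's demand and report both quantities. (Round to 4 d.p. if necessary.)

This is Cobb-Douglas in (x_1−2, x_2−12): tangency gives 0.5·p_2·(x_2−12) = 0.5·p_1·(x_1−2).
Substituting into the budget: x_1* = 2 + 0.5·(m − 2·p_1 − 12·p_2)/p_1, and x_2* = 12 + 0.5·(…)/p_2.
Discretionary income = 157 − 2·10.25 − 12·5 = 76.5; x_1* = 2 + 0.5·76.5/10.25 = 5.7317; x_2* = 12 + 0.5·76.5/5 = 19.65.

x_1* = 5.7317, x_2* = 19.65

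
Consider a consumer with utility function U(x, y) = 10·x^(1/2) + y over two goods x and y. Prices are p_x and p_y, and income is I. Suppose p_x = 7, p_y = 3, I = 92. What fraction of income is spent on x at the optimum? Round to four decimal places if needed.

MU_x = 5/√x, MU_y = 1. Tangency: 5/√x = p_x/p_y.
Thus x* = (5·p_y/p_x)² — independent of I — with the rest of income spent on y.
Plugging in: x* = (5·3/7)² = 4.5918, y* = 19.9524.
Expenditure on x: 7·4.5918 = 32.1429; share = 0.3494.

share on x = 0.3494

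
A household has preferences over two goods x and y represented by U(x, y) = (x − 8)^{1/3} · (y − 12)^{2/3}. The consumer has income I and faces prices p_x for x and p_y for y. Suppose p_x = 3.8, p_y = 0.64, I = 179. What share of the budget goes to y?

share on y = 0.5677

MRS = (1/2)·(y−12)/(x−8). Tangency with p_x/p_y gives y−12 = 2·(p_x/p_y)·(x−8).
After buying the subsistence bundle (8, 12), a share 1/3 of the remaining income goes to x: x* = 8 + 1/3·(I − 8p_x − 12p_y)/p_x.
Discretionary income = 179 − 8·3.8 − 12·0.64 = 140.92; x* = 8 + 1/3·140.92/3.8 = 20.3614; y* = 12 + 2/3·140.92/0.64 = 158.7917.
Expenditure on y: 0.64·158.7917 = 101.6267; share = 0.5677.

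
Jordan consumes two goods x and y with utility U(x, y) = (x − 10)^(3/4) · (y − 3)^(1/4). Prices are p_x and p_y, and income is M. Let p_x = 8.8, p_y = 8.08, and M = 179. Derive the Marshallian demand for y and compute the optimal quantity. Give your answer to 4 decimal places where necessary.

MRS = 3·(y−3)/(x−10). Tangency with p_x/p_y gives y−3 = (1/3)·(p_x/p_y)·(x−10).
After buying the subsistence bundle (10, 3), a share 0.75 of the remaining income goes to x: x* = 10 + 0.75·(M − 10p_x − 3p_y)/p_x.
Discretionary income = 179 − 10·8.8 − 3·8.08 = 66.76; y* = 3 + 0.25·66.76/8.08 = 5.0656.

y* = 5.0656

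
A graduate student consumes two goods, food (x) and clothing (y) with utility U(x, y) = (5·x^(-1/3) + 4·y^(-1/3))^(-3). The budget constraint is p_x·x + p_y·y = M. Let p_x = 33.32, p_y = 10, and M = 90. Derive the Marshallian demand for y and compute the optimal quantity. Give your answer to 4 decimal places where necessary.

From the CES first-order condition, (5/4)·(y/x)^(4/3) = p_x/p_y.
Hence y/x = ((4/5)·p_x/p_y)^(1/(4/3)), i.e. raised to the 0.75 power.
Substitute y = (y/x)·x into the budget: x* = M/(p_x + p_y·(y/x)).
Numerically y/x = 2.086153, so x* = 90/(33.32 + 10·2.086153) = 1.6611 and y* = 2.086153·1.6611 = 3.4653.

y* = 3.4653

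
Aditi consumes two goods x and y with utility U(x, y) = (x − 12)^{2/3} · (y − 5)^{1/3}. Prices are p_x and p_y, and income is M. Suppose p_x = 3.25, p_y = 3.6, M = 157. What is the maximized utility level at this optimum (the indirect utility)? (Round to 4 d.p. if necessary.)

V = 15.7353

Substituting into the budget: x* = 12 + 2/3·(M − 12·p_x − 5·p_y)/p_x, and y* = 5 + 1/3·(…)/p_y.
Discretionary income = 157 − 12·3.25 − 5·3.6 = 100; x* = 12 + 2/3·100/3.25 = 32.5128; y* = 5 + 1/3·100/3.6 = 14.2593.
Utility at the optimum: U(32.5128, 14.2593) = 15.7353.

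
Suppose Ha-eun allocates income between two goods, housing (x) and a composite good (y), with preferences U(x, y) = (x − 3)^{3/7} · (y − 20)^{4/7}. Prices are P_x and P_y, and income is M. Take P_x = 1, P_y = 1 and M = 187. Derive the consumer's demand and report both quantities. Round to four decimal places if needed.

x* = 73.2857, y* = 113.7143

MRS = (3/4)·(y−20)/(x−3). Tangency with P_x/P_y gives y−20 = (4/3)·(P_x/P_y)·(x−3).
After buying the subsistence bundle (3, 20), a share 3/7 of the remaining income goes to x: x* = 3 + 3/7·(M − 3P_x − 20P_y)/P_x.
Discretionary income = 187 − 3·1 − 20·1 = 164; x* = 3 + 3/7·164/1 = 73.2857; y* = 20 + 4/7·164/1 = 113.7143.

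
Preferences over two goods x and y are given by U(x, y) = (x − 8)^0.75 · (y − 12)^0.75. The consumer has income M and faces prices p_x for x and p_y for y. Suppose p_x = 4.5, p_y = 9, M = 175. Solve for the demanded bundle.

x* = 11.4444, y* = 13.7222

MRS = (y−12)/(x−8). Tangency with p_x/p_y gives y−12 = (p_x/p_y)·(x−8).
After buying the subsistence bundle (8, 12), a share 0.5 of the remaining income goes to x: x* = 8 + 0.5·(M − 8p_x − 12p_y)/p_x.
Discretionary income = 175 − 8·4.5 − 12·9 = 31; x* = 8 + 0.5·31/4.5 = 11.4444; y* = 12 + 0.5·31/9 = 13.7222.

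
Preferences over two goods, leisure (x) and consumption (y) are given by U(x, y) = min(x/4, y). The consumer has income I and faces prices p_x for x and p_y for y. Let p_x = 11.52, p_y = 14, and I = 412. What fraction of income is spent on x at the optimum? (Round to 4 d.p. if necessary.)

Leontief preferences: the optimum is at the kink where x/4 = y/1, i.e. y = (1/4)·x.
Budget: p_x·x + p_y·(1/4)·x = I, so (4·p_x + p_y)·x = 4·I.
Demand: x*(p_x,p_y,I) = 4·I/(4·p_x + p_y), y* = I/(4·p_x + p_y).
Here 4·11.52 + 14 = 60.08, giving x* = 27.4301 and y* = 6.8575.
Expenditure on x: 11.52·27.4301 = 315.9947; share = 0.767.

share on x = 0.767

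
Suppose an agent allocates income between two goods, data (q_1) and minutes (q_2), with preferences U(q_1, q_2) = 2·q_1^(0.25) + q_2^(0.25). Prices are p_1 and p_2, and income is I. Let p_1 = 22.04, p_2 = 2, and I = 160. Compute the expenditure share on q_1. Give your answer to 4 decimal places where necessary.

share on q_1 = 0.531

With the ratio pinned down, the budget gives q_1* = I/(p_1 + p_2·(q_2/q_1)) and q_2* = (q_2/q_1)·q_1*.
Numerically q_2/q_1 = 9.732001, so q_1* = 160/(22.04 + 2·9.732001) = 3.855 and q_2* = 9.732001·3.855 = 37.5173.
Expenditure on q_1: 22.04·3.855 = 84.9653; share = 0.531.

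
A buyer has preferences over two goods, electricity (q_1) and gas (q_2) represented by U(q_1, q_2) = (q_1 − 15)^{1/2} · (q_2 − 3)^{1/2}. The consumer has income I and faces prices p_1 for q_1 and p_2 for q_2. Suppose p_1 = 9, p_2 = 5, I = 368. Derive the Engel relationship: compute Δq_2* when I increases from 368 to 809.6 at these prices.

Let q_1' = q_1−15, q_2' = q_2−3. MRS = q_2'/q_1' = p_1/p_2.
Substituting into the budget: q_1* = 15 + 0.5·(I − 15·p_1 − 3·p_2)/p_1, and q_2* = 3 + 0.5·(…)/p_2.
Discretionary income = 368 − 15·9 − 3·5 = 218; q_2* = 3 + 0.5·218/5 = 24.8.
At I' = 809.6: q_2* = 68.96. Change: 68.96 − 24.8 = 44.16.

Δq_2* = 44.16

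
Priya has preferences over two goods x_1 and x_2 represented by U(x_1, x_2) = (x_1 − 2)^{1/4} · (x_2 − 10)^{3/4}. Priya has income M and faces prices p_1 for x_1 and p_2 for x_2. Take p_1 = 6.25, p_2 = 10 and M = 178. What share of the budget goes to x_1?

MRS = (1/3)·(x_2−10)/(x_1−2). Tangency with p_1/p_2 gives x_2−10 = 3·(p_1/p_2)·(x_1−2).
Substituting into the budget: x_1* = 2 + 0.25·(M − 2·p_1 − 10·p_2)/p_1, and x_2* = 10 + 0.75·(…)/p_2.
Discretionary income = 178 − 2·6.25 − 10·10 = 65.5; x_1* = 2 + 0.25·65.5/6.25 = 4.62; x_2* = 10 + 0.75·65.5/10 = 14.9125.
Expenditure on x_1: 6.25·4.62 = 28.875; share = 0.1622.

share on x_1 = 0.1622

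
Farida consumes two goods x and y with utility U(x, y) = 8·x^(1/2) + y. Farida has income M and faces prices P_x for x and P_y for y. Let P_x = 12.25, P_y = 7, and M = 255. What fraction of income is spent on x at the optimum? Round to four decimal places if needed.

share on x = 0.251

Set MRS = P_x/P_y: 4·x^(−1/2) = P_x/P_y.
Solve: √x = 4·P_y/P_x, so x*(P_x,P_y) = (4·P_y/P_x)², and y* = (M − P_x·x*)/P_y.
Plugging in: x* = (4·7/12.25)² = 5.2245, y* = 27.2857.
Expenditure on x: 12.25·5.2245 = 64; share = 0.251.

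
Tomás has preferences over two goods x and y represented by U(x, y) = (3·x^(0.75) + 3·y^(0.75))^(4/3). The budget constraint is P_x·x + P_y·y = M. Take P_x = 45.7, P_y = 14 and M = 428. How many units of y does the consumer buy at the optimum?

y* = 29.7171

From the CES first-order condition, (y/x)^(0.25) = P_x/P_y.
Hence y/x = (P_x/P_y)^(1/(0.25)), i.e. raised to the 4 power.
With the ratio pinned down, the budget gives x* = M/(P_x + P_y·(y/x)) and y* = (y/x)·x*.
Numerically y/x = 113.540985, so x* = 428/(45.7 + 14·113.540985) = 0.2617 and y* = 113.540985·0.2617 = 29.7171.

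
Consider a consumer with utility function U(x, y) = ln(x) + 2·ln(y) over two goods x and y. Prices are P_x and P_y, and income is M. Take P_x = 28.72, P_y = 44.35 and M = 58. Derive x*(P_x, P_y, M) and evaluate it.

x* = 0.6732

MU_x/MU_y = (y)/(2·x); tangency sets this equal to P_x/P_y.
So P_y·y = 2·P_x·x; combined with the budget, a share 1/3 of income goes to x.
Demand: x*(P_x,P_y,M) = 1/3·M/P_x and y* = 2/3·M/P_y.
At P_x=28.72, P_y=44.35, M=58: x* = 1/3·58/28.72 = 0.6732.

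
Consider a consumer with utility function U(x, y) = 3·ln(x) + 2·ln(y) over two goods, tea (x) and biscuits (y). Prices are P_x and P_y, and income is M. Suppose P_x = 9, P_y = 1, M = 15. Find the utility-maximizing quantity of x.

Tangency: MRS = (3/2)·y/x = P_x/P_y.
Rearranging, P_y·y = (2/3)·P_x·x. Substituting into the budget gives P_x·x·(1 + (2/3)) = M.
Demand: x*(P_x,P_y,M) = 0.6·M/P_x and y* = 0.4·M/P_y.
At P_x=9, P_y=1, M=15: x* = 0.6·15/9 = 1.

x* = 1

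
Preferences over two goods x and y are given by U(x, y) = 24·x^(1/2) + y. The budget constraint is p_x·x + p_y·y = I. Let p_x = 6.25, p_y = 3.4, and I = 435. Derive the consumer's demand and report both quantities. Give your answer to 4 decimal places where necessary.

Set MRS = p_x/p_y: 12·x^(−1/2) = p_x/p_y.
Thus x* = (12·p_y/p_x)² — independent of I — with the rest of income spent on y.
Plugging in: x* = (12·3.4/6.25)² = 42.6148, y* = 49.6052.

x* = 42.6148, y* = 49.6052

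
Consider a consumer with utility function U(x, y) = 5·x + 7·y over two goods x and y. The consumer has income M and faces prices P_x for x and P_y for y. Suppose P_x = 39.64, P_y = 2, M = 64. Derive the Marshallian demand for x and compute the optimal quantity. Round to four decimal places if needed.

Perfect substitutes: compare marginal utility per dollar. 5/P_x vs 7/P_y → 0.1261 vs 3.5.
y gives more utility per dollar, so spend all income on y: y* = M/P_y, x* = 0.
Numerically: x* = 0, y* = 32.

x* = 0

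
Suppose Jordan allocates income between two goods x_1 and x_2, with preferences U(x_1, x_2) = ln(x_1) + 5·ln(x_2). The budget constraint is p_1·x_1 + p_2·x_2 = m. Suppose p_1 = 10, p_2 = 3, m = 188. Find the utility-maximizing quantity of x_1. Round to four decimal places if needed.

x_1* = 3.1333

Tangency: MRS = (1/5)·x_2/x_1 = p_1/p_2.
Rearranging, p_2·x_2 = 5·p_1·x_1. Substituting into the budget gives p_1·x_1·(1 + 5) = m.
Demand: x_1*(p_1,p_2,m) = 1/6·m/p_1 and x_2* = 5/6·m/p_2.
At p_1=10, p_2=3, m=188: x_1* = 1/6·188/10 = 3.1333.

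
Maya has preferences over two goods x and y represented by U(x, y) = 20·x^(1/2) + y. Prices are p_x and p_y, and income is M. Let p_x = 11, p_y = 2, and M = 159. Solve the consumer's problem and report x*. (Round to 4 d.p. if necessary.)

x* = 3.3058

Set MRS = p_x/p_y: 10·x^(−1/2) = p_x/p_y.
Thus x* = (10·p_y/p_x)² — independent of M — with the rest of income spent on y.
Plugging in: x* = (10·2/11)² = 3.3058.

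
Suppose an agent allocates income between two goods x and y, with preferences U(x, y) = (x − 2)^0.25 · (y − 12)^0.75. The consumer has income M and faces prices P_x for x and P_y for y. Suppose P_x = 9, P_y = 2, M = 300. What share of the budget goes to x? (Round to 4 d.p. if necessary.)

Let x' = x−2, y' = y−12. MRS = (1/3)·y'/x' = P_x/P_y.
After buying the subsistence bundle (2, 12), a share 0.25 of the remaining income goes to x: x* = 2 + 0.25·(M − 2P_x − 12P_y)/P_x.
Discretionary income = 300 − 2·9 − 12·2 = 258; x* = 2 + 0.25·258/9 = 9.1667; y* = 12 + 0.75·258/2 = 108.75.
Expenditure on x: 9·9.1667 = 82.5; share = 0.275.

share on x = 0.275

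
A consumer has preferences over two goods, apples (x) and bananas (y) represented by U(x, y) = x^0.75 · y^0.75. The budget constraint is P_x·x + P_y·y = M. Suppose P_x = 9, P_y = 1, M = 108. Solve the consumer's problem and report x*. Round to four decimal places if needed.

x* = 6

Demand: x*(P_x,P_y,M) = 0.5·M/P_x and y* = 0.5·M/P_y.
At P_x=9, P_y=1, M=108: x* = 0.5·108/9 = 6.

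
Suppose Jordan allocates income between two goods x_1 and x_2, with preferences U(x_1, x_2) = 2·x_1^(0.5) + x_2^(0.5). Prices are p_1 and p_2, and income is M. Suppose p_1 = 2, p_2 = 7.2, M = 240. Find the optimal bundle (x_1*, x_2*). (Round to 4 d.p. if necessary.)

x_1* = 112.2078, x_2* = 2.1645

MU_x_1 ∝ 2·x_1^(-0.5), MU_x_2 ∝ x_2^(-0.5), so MRS = 2·(x_2/x_1)^(0.5) = p_1/p_2.
Solve for the ratio: x_2/x_1 = [(1/2)·p_1/p_2]^(2).
Substitute x_2 = (x_2/x_1)·x_1 into the budget: x_1* = M/(p_1 + p_2·(x_2/x_1)).
Numerically x_2/x_1 = 0.01929, so x_1* = 240/(2 + 7.2·0.01929) = 112.2078 and x_2* = 0.01929·112.2078 = 2.1645.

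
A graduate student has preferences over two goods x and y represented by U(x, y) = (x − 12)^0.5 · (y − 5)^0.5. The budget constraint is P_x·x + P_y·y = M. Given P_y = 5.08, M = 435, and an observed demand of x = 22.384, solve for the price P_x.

P_x = 12.5

MRS = (y−5)/(x−12). Tangency with P_x/P_y gives y−5 = (P_x/P_y)·(x−12).
Substituting into the budget: x* = 12 + 0.5·(M − 12·P_x − 5·P_y)/P_x, and y* = 5 + 0.5·(…)/P_y.
Set x* = 22.384 in the demand function and solve for P_x: P_x = 12.5.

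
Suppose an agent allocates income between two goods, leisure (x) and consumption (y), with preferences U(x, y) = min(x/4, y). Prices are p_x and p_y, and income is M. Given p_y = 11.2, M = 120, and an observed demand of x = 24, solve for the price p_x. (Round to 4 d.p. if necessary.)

With perfect complements, no substitution: consume in ratio x:y = 4:1.
Budget: p_x·x + p_y·(1/4)·x = M, so (4·p_x + p_y)·x = 4·M.
Demand: x*(p_x,p_y,M) = 4·M/(4·p_x + p_y), y* = M/(4·p_x + p_y).
Set x* = 24 in the demand function and solve for p_x: p_x = 2.2.

p_x = 2.2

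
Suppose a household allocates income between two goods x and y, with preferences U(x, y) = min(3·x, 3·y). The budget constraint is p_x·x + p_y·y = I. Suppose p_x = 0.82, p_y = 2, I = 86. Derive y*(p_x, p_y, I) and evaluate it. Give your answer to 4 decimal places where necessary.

With perfect complements, no substitution: consume in ratio x:y = 3:3.
Budget: p_x·x + p_y·x = I, so (3·p_x + 3·p_y)·x = 3·I.
Demand: x*(p_x,p_y,I) = 3·I/(3·p_x + 3·p_y), y* = 3·I/(3·p_x + 3·p_y).
Here 3·0.82 + 3·2 = 8.46, giving y* = 30.4965.

y* = 30.4965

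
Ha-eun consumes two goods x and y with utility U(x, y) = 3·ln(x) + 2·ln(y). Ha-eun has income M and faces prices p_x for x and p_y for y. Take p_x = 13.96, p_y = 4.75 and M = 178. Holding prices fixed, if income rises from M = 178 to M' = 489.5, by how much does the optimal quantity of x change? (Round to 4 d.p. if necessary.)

Δx* = 13.3883

MU_x/MU_y = (3·y)/(2·x); tangency sets this equal to p_x/p_y.
Rearranging, p_y·y = (2/3)·p_x·x. Substituting into the budget gives p_x·x·(1 + (2/3)) = M.
Demand: x*(p_x,p_y,M) = 0.6·M/p_x and y* = 0.4·M/p_y.
At p_x=13.96, p_y=4.75, M=178: x* = 0.6·178/13.96 = 7.6504.
At M' = 489.5: x* = 21.0387. Change: 21.0387 − 7.6504 = 13.3883.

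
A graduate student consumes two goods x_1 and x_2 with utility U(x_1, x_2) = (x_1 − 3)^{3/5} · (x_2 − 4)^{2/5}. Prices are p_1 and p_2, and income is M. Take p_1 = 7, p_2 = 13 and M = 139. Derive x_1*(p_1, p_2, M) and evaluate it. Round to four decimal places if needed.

Let x_1' = x_1−3, x_2' = x_2−4. MRS = (3/2)·x_2'/x_1' = p_1/p_2.
Substituting into the budget: x_1* = 3 + 0.6·(M − 3·p_1 − 4·p_2)/p_1, and x_2* = 4 + 0.4·(…)/p_2.
Discretionary income = 139 − 3·7 − 4·13 = 66; x_1* = 3 + 0.6·66/7 = 8.6571.

x_1* = 8.6571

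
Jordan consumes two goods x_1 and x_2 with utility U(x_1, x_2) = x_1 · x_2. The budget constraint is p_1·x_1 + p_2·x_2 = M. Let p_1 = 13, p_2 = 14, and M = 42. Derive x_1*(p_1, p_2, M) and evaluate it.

x_1* = 1.6154

The MRS is x_2/x_1. Set MRS = p_1/p_2.
Rearranging, p_2·x_2 = p_1·x_1. Substituting into the budget gives p_1·x_1·(1 + 1) = M.
Demand: x_1*(p_1,p_2,M) = 0.5·M/p_1 and x_2* = 0.5·M/p_2.
At p_1=13, p_2=14, M=42: x_1* = 0.5·42/13 = 1.6154.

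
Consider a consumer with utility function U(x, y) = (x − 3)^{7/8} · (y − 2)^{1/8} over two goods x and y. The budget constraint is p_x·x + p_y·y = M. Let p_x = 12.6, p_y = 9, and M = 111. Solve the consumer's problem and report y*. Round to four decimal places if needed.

y* = 2.7667

Let x' = x−3, y' = y−2. MRS = 7·y'/x' = p_x/p_y.
Substituting into the budget: x* = 3 + 0.875·(M − 3·p_x − 2·p_y)/p_x, and y* = 2 + 0.125·(…)/p_y.
Discretionary income = 111 − 3·12.6 − 2·9 = 55.2; y* = 2 + 0.125·55.2/9 = 2.7667.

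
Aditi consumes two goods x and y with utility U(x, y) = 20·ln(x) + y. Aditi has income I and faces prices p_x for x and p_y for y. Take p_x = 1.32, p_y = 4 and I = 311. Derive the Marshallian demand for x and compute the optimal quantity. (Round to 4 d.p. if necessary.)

x* = 60.6061

At the given prices: x* = 20·4/1.32 = 60.6061.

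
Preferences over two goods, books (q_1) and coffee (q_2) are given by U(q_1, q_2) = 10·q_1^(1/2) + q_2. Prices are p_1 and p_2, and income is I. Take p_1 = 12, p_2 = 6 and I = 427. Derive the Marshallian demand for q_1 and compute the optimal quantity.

Plugging in: q_1* = (5·6/12)² = 6.25.

q_1* = 6.25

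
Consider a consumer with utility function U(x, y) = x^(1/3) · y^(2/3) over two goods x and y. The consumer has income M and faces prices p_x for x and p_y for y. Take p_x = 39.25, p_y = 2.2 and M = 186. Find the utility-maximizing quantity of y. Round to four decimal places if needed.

Tangency: MRS = (1/2)·y/x = p_x/p_y.
So 1/3·p_y·y = 2/3·p_x·x; combined with the budget, a share 1/3 of income goes to x.
Demand: x*(p_x,p_y,M) = 1/3·M/p_x and y* = 2/3·M/p_y.
At p_x=39.25, p_y=2.2, M=186: y* = 2/3·186/2.2 = 56.3636.

y* = 56.3636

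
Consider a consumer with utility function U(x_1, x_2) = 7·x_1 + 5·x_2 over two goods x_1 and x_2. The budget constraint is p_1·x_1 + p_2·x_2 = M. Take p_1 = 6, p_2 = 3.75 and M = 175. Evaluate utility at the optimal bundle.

V = 233.3333

x_2 gives more utility per dollar, so spend all income on x_2: x_2* = M/p_2, x_1* = 0.
Numerically: x_1* = 0, x_2* = 46.6667.
Utility at the optimum: U(0, 46.6667) = 233.3333.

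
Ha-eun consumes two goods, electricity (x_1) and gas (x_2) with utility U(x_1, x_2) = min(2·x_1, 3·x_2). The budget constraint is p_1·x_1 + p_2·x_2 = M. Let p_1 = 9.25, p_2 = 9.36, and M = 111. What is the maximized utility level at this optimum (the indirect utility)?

Leontief preferences: the optimum is at the kink where x_1/3 = x_2/2, i.e. x_2 = (2/3)·x_1.
Budget: p_1·x_1 + p_2·(2/3)·x_1 = M, so (3·p_1 + 2·p_2)·x_1 = 3·M.
Demand: x_1*(p_1,p_2,M) = 3·M/(3·p_1 + 2·p_2), x_2* = 2·M/(3·p_1 + 2·p_2).
Here 3·9.25 + 2·9.36 = 46.47, giving x_1* = 7.1659 and x_2* = 4.7773.
Utility at the optimum: U(7.1659, 4.7773) = 14.3318.

V = 14.3318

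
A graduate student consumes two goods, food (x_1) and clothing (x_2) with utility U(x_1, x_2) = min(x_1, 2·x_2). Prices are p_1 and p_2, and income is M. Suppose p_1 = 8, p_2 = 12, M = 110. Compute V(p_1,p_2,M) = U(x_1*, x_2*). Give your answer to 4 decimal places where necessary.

Leontief preferences: the optimum is at the kink where x_1/2 = x_2/1, i.e. x_2 = (1/2)·x_1.
Budget: p_1·x_1 + p_2·(1/2)·x_1 = M, so (2·p_1 + p_2)·x_1 = 2·M.
Demand: x_1*(p_1,p_2,M) = 2·M/(2·p_1 + p_2), x_2* = M/(2·p_1 + p_2).
Here 2·8 + 12 = 28, giving x_1* = 7.8571 and x_2* = 3.9286.
Utility at the optimum: U(7.8571, 3.9286) = 7.8571.

V = 7.8571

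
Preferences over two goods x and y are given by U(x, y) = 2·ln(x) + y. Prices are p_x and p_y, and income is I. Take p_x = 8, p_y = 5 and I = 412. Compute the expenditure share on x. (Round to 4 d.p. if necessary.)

share on x = 0.0243

MU_x = 2/x, MU_y = 1. Tangency: 2/x = p_x/p_y.
So x*(p_x,p_y) = 2·p_y/p_x, independent of income; and y* = (I − 2·p_y)/p_y.
At the given prices: x* = 2·5/8 = 1.25, and y* = 80.4.
Expenditure on x: 8·1.25 = 10; share = 0.0243.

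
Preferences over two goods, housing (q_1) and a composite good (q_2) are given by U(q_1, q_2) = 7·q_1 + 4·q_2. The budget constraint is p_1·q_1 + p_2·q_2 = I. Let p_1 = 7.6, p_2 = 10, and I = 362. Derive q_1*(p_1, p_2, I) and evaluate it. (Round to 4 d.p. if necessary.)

Perfect substitutes: compare marginal utility per dollar. 7/p_1 vs 4/p_2 → 0.9211 vs 0.4.
q_1 gives more utility per dollar, so spend all income on q_1: q_1* = I/p_1, q_2* = 0.
Numerically: q_1* = 47.6316, q_2* = 0.

q_1* = 47.6316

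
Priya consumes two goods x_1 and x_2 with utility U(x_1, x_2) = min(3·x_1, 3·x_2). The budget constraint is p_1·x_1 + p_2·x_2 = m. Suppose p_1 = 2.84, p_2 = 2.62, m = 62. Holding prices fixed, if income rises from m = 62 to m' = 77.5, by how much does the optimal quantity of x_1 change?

Δx_1* = 2.8388

With perfect complements, no substitution: consume in ratio x_1:x_2 = 3:3.
Budget: p_1·x_1 + p_2·x_1 = m, so (3·p_1 + 3·p_2)·x_1 = 3·m.
Demand: x_1*(p_1,p_2,m) = 3·m/(3·p_1 + 3·p_2), x_2* = 3·m/(3·p_1 + 3·p_2).
Here 3·2.84 + 3·2.62 = 16.38, giving x_1* = 11.3553.
At m' = 77.5: x_1* = 14.1941. Change: 14.1941 − 11.3553 = 2.8388.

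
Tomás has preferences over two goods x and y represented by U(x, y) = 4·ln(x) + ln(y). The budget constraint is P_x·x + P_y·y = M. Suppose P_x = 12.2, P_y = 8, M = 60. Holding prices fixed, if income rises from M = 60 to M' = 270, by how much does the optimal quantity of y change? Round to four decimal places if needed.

Δy* = 5.25

The MRS is 4·y/x. Set MRS = P_x/P_y.
Rearranging, P_y·y = (1/4)·P_x·x. Substituting into the budget gives P_x·x·(1 + (1/4)) = M.
Demand: x*(P_x,P_y,M) = 0.8·M/P_x and y* = 0.2·M/P_y.
At P_x=12.2, P_y=8, M=60: y* = 0.2·60/8 = 1.5.
At M' = 270: y* = 6.75. Change: 6.75 − 1.5 = 5.25.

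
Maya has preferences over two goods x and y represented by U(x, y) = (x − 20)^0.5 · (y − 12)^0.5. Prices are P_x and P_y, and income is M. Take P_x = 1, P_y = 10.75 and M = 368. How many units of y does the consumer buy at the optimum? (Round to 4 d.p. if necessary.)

Let x' = x−20, y' = y−12. MRS = y'/x' = P_x/P_y.
After buying the subsistence bundle (20, 12), a share 0.5 of the remaining income goes to x: x* = 20 + 0.5·(M − 20P_x − 12P_y)/P_x.
Discretionary income = 368 − 20·1 − 12·10.75 = 219; y* = 12 + 0.5·219/10.75 = 22.186.

y* = 22.186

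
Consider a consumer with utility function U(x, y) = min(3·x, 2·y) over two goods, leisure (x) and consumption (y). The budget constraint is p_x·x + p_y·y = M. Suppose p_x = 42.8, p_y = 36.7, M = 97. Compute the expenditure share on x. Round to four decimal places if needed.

Demand: x*(p_x,p_y,M) = 2·M/(2·p_x + 3·p_y), y* = 3·M/(2·p_x + 3·p_y).
Here 2·42.8 + 3·36.7 = 195.7, giving x* = 0.9913 and y* = 1.487.
Expenditure on x: 42.8·0.9913 = 42.4282; share = 0.4374.

share on x = 0.4374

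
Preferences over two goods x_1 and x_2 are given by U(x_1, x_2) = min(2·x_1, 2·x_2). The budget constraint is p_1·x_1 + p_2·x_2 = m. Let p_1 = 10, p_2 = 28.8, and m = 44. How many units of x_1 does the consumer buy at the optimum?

x_1* = 1.134

Leontief preferences: the optimum is at the kink where x_1/2 = x_2/2, i.e. x_2 = x_1.
Budget: p_1·x_1 + p_2·x_1 = m, so (2·p_1 + 2·p_2)·x_1 = 2·m.
Demand: x_1*(p_1,p_2,m) = 2·m/(2·p_1 + 2·p_2), x_2* = 2·m/(2·p_1 + 2·p_2).
Here 2·10 + 2·28.8 = 77.6, giving x_1* = 1.134.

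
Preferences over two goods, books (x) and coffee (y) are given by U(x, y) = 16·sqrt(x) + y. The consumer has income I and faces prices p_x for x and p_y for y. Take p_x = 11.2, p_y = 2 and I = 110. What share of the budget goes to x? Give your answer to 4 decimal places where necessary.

share on x = 0.2078

MU_x = 8/√x, MU_y = 1. Tangency: 8/√x = p_x/p_y.
Solve: √x = 8·p_y/p_x, so x*(p_x,p_y) = (8·p_y/p_x)², and y* = (I − p_x·x*)/p_y.
Plugging in: x* = (8·2/11.2)² = 2.0408, y* = 43.5714.
Expenditure on x: 11.2·2.0408 = 22.8571; share = 0.2078.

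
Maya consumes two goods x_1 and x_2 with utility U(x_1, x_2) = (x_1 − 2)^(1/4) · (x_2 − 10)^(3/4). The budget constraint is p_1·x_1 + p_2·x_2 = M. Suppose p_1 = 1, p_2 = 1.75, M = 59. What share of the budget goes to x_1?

After buying the subsistence bundle (2, 10), a share 0.25 of the remaining income goes to x_1: x_1* = 2 + 0.25·(M − 2p_1 − 10p_2)/p_1.
Discretionary income = 59 − 2·1 − 10·1.75 = 39.5; x_1* = 2 + 0.25·39.5/1 = 11.875; x_2* = 10 + 0.75·39.5/1.75 = 26.9286.
Expenditure on x_1: 1·11.875 = 11.875; share = 0.2013.

share on x_1 = 0.2013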